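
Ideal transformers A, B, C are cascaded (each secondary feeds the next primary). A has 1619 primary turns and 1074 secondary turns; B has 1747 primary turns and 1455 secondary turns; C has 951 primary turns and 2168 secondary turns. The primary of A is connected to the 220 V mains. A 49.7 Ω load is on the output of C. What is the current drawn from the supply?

I_supply ≈ 7.02 A

After A: V = 220.00 × 1074/1619 = 145.94 V.
After B: V = 145.94 × 1455/1747 = 121.55 V.
After C: V = 121.55 × 2168/951 = 277.10 V.
I_load = 277.10/49.7 = 5.5754 A, so P_out = 277.10 × 5.5754 = 1544.9 W.
All ideal ⇒ P_in = P_out, so I_supply = 1544.9/220 = 7.02 A.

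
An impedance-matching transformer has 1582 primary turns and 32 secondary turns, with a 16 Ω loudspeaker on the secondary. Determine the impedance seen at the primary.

Z_p ≈ 39100 Ω

Z_p = (N_p/N_s)² × Z_s = (1582/32)² × 16 = 39100 Ω.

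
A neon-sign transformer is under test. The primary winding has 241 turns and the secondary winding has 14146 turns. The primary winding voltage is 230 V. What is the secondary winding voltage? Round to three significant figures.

V_s ≈ 13500 V

V_s/V_p = N_s/N_p, so V_s = 230 × 14146/241 = 13500 V.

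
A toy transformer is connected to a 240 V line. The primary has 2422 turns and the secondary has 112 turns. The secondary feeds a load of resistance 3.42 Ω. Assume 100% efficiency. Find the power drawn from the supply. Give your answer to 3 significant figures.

V_s = V_p × N_s/N_p = 240 × 112/2422 = 11.098 V.
I_s = V_s/R = 11.098/3.42 = 3.2451 A.
I_p = I_s × N_s/N_p = 3.2451 × 112/2422 = 0.15006 A.
P = V_p I_p = 240 × 0.15006 = 36.0 W.

P ≈ 36.0 W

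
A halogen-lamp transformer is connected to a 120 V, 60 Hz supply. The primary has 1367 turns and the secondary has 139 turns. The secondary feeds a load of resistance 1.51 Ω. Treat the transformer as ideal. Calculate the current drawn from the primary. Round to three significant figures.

I_p ≈ 0.822 A

V_s = V_p × N_s/N_p = 120 × 139/1367 = 12.202 V.
I_s = V_s/R = 12.202/1.51 = 8.0807 A.
For an ideal transformer I_p N_p = I_s N_s, so I_p = 8.0807 × 139/1367 = 0.822 A.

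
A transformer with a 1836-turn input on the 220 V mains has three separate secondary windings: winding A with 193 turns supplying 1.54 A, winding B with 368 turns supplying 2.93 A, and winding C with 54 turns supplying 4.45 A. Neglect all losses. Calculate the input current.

I_in ≈ 0.880 A

V_A = 220 × 193/1836 = 23.126 V; V_B = 220 × 368/1836 = 44.096 V; V_C = 220 × 54/1836 = 6.4706 V.
P_out = V_A I_A + V_B I_B + V_C I_C = 23.126×1.54 + 44.096×2.93 + 6.4706×4.45 = 35.615 + 129.20 + 28.794 = 193.61 W.
Ideal ⇒ P_in = P_out, so I_in = P_out/V_in = 193.61/220 = 0.880 A.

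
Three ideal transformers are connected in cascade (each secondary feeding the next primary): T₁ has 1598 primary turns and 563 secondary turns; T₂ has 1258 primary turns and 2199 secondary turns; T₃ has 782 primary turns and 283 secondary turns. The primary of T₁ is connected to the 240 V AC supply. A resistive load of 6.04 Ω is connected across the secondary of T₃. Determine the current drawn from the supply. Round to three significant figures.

I_supply ≈ 1.97 A

After T₁: V = 240.00 × 563/1598 = 84.556 V.
After T₂: V = 84.556 × 2199/1258 = 147.80 V.
After T₃: V = 147.80 × 283/782 = 53.489 V.
I_load = 53.489/6.04 = 8.8558 A, so P_out = 53.489 × 8.8558 = 473.69 W.
All ideal ⇒ P_in = P_out, so I_supply = 473.69/240 = 1.97 A.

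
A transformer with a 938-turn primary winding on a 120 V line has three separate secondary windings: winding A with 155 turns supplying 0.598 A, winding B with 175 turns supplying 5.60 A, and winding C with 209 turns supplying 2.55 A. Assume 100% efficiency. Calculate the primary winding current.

I_p ≈ 1.71 A

V_A = 120 × 155/938 = 19.829 V; V_B = 120 × 175/938 = 22.388 V; V_C = 120 × 209/938 = 26.738 V.
P_out = V_A I_A + V_B I_B + V_C I_C = 19.829×0.598 + 22.388×5.60 + 26.738×2.55 = 11.858 + 125.37 + 68.181 = 205.41 W.
Ideal ⇒ P_in = P_out, so I_p = P_out/V_p = 205.41/120 = 1.71 A.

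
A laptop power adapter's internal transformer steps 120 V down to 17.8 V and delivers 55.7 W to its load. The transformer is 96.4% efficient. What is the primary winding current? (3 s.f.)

P_in = P_out/η = 55.7/0.964 = 57.780 W.
I_p = P_in/V_p = 57.780/120 = 0.482 A.

I_p ≈ 0.482 A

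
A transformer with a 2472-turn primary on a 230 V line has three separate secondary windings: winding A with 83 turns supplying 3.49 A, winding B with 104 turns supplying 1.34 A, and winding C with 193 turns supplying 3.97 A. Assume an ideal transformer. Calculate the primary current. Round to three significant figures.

V_A = 230 × 83/2472 = 7.7225 V; V_B = 230 × 104/2472 = 9.6764 V; V_C = 230 × 193/2472 = 17.957 V.
P_out = V_A I_A + V_B I_B + V_C I_C = 7.7225×3.49 + 9.6764×1.34 + 17.957×3.97 = 26.951 + 12.966 + 71.290 = 111.21 W.
Ideal ⇒ P_in = P_out, so I_p = P_out/V_p = 111.21/230 = 0.484 A.

I_p ≈ 0.484 A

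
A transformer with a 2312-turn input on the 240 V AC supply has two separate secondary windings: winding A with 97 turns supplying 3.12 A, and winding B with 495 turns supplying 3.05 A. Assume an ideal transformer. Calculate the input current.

V_A = 240 × 97/2312 = 10.069 V; V_B = 240 × 495/2312 = 51.384 V.
P_out = V_A I_A + V_B I_B = 10.069×3.12 + 51.384×3.05 = 31.416 + 156.72 = 188.14 W.
Ideal ⇒ P_in = P_out, so I_in = P_out/V_in = 188.14/240 = 0.784 A.

I_in ≈ 0.784 A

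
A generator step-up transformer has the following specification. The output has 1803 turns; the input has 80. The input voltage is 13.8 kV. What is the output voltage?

V_out/V_in = N_out/N_in, so V_out = 13800 × 1803/80 = 311000 V.

V_out ≈ 311000 V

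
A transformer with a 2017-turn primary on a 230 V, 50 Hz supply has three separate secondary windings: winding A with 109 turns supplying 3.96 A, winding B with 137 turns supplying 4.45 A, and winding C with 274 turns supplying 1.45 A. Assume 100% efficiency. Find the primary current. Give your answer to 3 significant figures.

V_A = 230 × 109/2017 = 12.429 V; V_B = 230 × 137/2017 = 15.622 V; V_C = 230 × 274/2017 = 31.244 V.
P_out = V_A I_A + V_B I_B + V_C I_C = 12.429×3.96 + 15.622×4.45 + 31.244×1.45 = 49.220 + 69.519 + 45.304 = 164.04 W.
Ideal ⇒ P_in = P_out, so I_p = P_out/V_p = 164.04/230 = 0.713 A.

I_p ≈ 0.713 A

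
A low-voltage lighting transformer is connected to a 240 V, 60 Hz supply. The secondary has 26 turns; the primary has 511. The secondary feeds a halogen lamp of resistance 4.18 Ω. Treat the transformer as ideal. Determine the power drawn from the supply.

V_s = V_p × N_s/N_p = 240 × 26/511 = 12.211 V.
I_s = V_s/R = 12.211/4.18 = 2.9214 A.
I_p = I_s × N_s/N_p = 2.9214 × 26/511 = 0.14864 A.
P = V_p I_p = 240 × 0.14864 = 35.7 W.

P ≈ 35.7 W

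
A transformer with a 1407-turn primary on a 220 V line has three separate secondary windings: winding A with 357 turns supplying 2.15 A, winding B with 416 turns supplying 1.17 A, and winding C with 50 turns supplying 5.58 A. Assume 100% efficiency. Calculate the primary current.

V_A = 220 × 357/1407 = 55.821 V; V_B = 220 × 416/1407 = 65.046 V; V_C = 220 × 50/1407 = 7.8181 V.
P_out = V_A I_A + V_B I_B + V_C I_C = 55.821×2.15 + 65.046×1.17 + 7.8181×5.58 = 120.01 + 76.104 + 43.625 = 239.74 W.
Ideal ⇒ P_in = P_out, so I_p = P_out/V_p = 239.74/220 = 1.09 A.

I_p ≈ 1.09 A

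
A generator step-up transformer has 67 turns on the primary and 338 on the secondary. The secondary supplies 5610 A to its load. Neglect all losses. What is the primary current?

For an ideal transformer I_p/I_s = N_s/N_p, so I_p = 5610 × 338/67 = 28300 A.

I_p ≈ 28300 A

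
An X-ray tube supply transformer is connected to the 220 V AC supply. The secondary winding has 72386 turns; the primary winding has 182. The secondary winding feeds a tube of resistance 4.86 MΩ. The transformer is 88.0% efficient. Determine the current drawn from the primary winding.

V_s = 220 × 72386/182 = 87500 V.
I_s = V_s/R = 87500/(4.86×10^6) = 0.018004 A.
P_out = V_s I_s = 87500 × 0.018004 = 1575.3 W.
P_in = P_out/η = 1575.3/0.880 = 1790.2 W.
I_p = P_in/V_p = 1790.2/220 = 8.14 A.

I_p ≈ 8.14 A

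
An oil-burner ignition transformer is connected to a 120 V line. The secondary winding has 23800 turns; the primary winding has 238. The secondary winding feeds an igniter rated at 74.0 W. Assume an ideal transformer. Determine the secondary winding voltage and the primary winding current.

V_s ≈ 12000 V, I_p ≈ 0.617 A

V_s = V_p × N_s/N_p = 120 × 23800/238 = 12000 V.
I_s = P/V_s = 74.0/12000 = 0.0061667 A.
I_p = I_s × N_s/N_p = 0.0061667 × 23800/238 = 0.617 A.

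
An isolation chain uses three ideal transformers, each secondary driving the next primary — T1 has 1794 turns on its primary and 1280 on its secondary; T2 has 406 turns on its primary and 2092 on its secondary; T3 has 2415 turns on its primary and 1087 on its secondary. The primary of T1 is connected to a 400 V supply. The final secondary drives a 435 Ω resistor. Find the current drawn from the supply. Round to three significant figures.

I_supply ≈ 2.52 A

After T1: V = 400.00 × 1280/1794 = 285.40 V.
After T2: V = 285.40 × 2092/406 = 1470.6 V.
After T3: V = 1470.6 × 1087/2415 = 661.90 V.
I_load = 661.90/435 = 1.5216 A, so P_out = 661.90 × 1.5216 = 1007.2 W.
All ideal ⇒ P_in = P_out, so I_supply = 1007.2/400 = 2.52 A.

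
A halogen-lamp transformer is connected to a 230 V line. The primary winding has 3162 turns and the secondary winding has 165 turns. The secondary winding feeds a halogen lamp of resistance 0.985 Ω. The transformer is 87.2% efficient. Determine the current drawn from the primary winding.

I_p ≈ 0.729 A

V_s = 230 × 165/3162 = 12.002 V.
I_s = V_s/R = 12.002/0.985 = 12.185 A.
P_out = V_s I_s = 12.002 × 12.185 = 146.24 W.
P_in = P_out/η = 146.24/0.872 = 167.71 W.
I_p = P_in/V_p = 167.71/230 = 0.729 A.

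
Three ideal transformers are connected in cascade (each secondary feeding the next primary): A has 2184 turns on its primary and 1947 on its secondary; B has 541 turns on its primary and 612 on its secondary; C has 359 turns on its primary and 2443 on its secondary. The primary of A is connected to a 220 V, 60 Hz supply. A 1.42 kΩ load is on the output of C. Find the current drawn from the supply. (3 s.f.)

Secondary of A: V = 220.00 × 1947/2184 = 196.13 V.
Secondary of B: V = 196.13 × 612/541 = 221.87 V.
Secondary of C: V = 221.87 × 2443/359 = 1509.8 V.
I_load = 1509.8/1420 = 1.0632 A, so P_out = 1509.8 × 1.0632 = 1605.3 W.
All ideal ⇒ P_in = P_out, so I_supply = 1605.3/220 = 7.30 A.

I_supply ≈ 7.30 A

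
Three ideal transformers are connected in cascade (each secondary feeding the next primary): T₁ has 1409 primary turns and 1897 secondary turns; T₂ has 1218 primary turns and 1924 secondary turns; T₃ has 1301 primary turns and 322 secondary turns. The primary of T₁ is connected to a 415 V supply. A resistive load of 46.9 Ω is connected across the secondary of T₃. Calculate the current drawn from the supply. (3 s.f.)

I_supply ≈ 2.45 A

After T₁: V = 415.00 × 1897/1409 = 558.73 V.
After T₂: V = 558.73 × 1924/1218 = 882.60 V.
After T₃: V = 882.60 × 322/1301 = 218.44 V.
I_load = 218.44/46.9 = 4.6577 A, so P_out = 218.44 × 4.6577 = 1017.4 W.
All ideal ⇒ P_in = P_out, so I_supply = 1017.4/415 = 2.45 A.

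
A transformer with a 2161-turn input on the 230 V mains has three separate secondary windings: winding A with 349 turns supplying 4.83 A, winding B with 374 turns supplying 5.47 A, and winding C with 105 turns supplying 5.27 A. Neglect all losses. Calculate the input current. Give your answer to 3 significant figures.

V_A = 230 × 349/2161 = 37.145 V; V_B = 230 × 374/2161 = 39.806 V; V_C = 230 × 105/2161 = 11.175 V.
P_out = V_A I_A + V_B I_B + V_C I_C = 37.145×4.83 + 39.806×5.47 + 11.175×5.27 = 179.41 + 217.74 + 58.894 = 456.04 W.
Ideal ⇒ P_in = P_out, so I_in = P_out/V_in = 456.04/230 = 1.98 A.

I_in ≈ 1.98 A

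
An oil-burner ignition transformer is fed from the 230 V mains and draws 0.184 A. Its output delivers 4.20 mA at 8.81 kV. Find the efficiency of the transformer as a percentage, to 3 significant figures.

η ≈ 87.4%

P_in = 230 × 0.184 = 42.3200 W.
P_out = 8810 × 0.00420 = 37.0020 W.
η = P_out/P_in = 37.0020/42.3200 = 0.874.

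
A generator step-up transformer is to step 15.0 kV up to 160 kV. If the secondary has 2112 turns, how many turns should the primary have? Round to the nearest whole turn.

N_p/N_s = V_p/V_s, so N_p = 2112 × 15000/160000 = 198.0 ≈ 198 turns.

N_p = 198 turns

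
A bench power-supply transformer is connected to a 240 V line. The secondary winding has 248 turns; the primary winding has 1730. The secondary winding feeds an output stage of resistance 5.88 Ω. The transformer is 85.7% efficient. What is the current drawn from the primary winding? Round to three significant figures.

V_s = 240 × 248/1730 = 34.405 V.
I_s = V_s/R = 34.405/5.88 = 5.8511 A.
P_out = V_s I_s = 34.405 × 5.8511 = 201.31 W.
P_in = P_out/η = 201.31/0.857 = 234.90 W.
I_p = P_in/V_p = 234.90/240 = 0.979 A.

I_p ≈ 0.979 A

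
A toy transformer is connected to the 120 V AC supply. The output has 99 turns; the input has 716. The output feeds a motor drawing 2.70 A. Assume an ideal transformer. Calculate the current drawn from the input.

For an ideal transformer I_in N_in = I_out N_out, so I_in = 2.70 × 99/716 = 0.373 A.

I_in ≈ 0.373 A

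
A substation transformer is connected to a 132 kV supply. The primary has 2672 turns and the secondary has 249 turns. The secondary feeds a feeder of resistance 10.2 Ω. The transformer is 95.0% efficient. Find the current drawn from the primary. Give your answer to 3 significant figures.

I_p ≈ 118 A

V_s = 132000 × 249/2672 = 12301 V.
I_s = V_s/R = 12301/10.2 = 1206.0 A.
P_out = V_s I_s = 12301 × 1206.0 = 1.4835×10^7 W.
P_in = P_out/η = 1.4835×10^7/0.950 = 1.5615×10^7 W.
I_p = P_in/V_p = 1.5615×10^7/132000 = 118 A.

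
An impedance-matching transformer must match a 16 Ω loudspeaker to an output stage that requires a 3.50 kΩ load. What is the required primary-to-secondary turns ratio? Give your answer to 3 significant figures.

N_p/N_s ≈ 14.8

Z_p/Z_s = (N_p/N_s)², so N_p/N_s = √(3500/16) = √219 = 14.8.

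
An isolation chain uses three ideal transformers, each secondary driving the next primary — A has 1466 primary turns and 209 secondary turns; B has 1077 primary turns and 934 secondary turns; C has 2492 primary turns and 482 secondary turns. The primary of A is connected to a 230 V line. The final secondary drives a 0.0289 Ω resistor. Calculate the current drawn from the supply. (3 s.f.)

After A: V = 230.00 × 209/1466 = 32.790 V.
After B: V = 32.790 × 934/1077 = 28.436 V.
After C: V = 28.436 × 482/2492 = 5.5001 V.
I_load = 5.5001/0.0289 = 190.31 A, so P_out = 5.5001 × 190.31 = 1046.7 W.
All ideal ⇒ P_in = P_out, so I_supply = 1046.7/230 = 4.55 A.

I_supply ≈ 4.55 A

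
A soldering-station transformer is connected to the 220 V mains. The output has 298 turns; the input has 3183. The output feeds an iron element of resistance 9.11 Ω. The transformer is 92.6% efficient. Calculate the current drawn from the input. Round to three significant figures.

I_in ≈ 0.229 A

V_out = 220 × 298/3183 = 20.597 V.
I_out = V_out/R = 20.597/9.11 = 2.2609 A.
P_out = V_out I_out = 20.597 × 2.2609 = 46.568 W.
P_in = P_out/η = 46.568/0.926 = 50.289 W.
I_in = P_in/V_in = 50.289/220 = 0.229 A.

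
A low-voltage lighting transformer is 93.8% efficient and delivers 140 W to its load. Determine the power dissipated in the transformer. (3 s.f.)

P_loss ≈ 9.25 W

P_in = P_out/η = 140/0.938 = 149.254 W.
P_loss = P_in − P_out = 149.254 − 140 = 9.25 W.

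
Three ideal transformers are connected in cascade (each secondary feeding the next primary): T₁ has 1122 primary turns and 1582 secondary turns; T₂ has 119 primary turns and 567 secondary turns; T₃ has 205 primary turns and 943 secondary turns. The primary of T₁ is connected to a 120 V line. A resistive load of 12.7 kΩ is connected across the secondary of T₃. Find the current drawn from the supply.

I_supply ≈ 9.02 A

Secondary of T₁: V = 120.00 × 1582/1122 = 169.20 V.
Secondary of T₂: V = 169.20 × 567/119 = 806.18 V.
Secondary of T₃: V = 806.18 × 943/205 = 3708.4 V.
I_load = 3708.4/12700 = 0.29200 A, so P_out = 3708.4 × 0.29200 = 1082.9 W.
All ideal ⇒ P_in = P_out, so I_supply = 1082.9/120 = 9.02 A.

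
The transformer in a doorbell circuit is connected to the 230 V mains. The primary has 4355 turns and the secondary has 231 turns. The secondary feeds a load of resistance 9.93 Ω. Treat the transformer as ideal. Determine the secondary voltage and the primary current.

V_s ≈ 12.2 V, I_p ≈ 0.0652 A

V_s = V_p × N_s/N_p = 230 × 231/4355 = 12.200 V.
I_s = V_s/R = 12.200/9.93 = 1.2286 A.
I_p = I_s × N_s/N_p = 1.2286 × 231/4355 = 0.0652 A.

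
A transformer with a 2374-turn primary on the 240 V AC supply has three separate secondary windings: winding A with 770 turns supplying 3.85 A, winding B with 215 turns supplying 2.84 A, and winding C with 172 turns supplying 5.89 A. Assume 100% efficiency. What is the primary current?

I_p ≈ 1.93 A

V_A = 240 × 770/2374 = 77.843 V; V_B = 240 × 215/2374 = 21.735 V; V_C = 240 × 172/2374 = 17.388 V.
P_out = V_A I_A + V_B I_B + V_C I_C = 77.843×3.85 + 21.735×2.84 + 17.388×5.89 = 299.70 + 61.729 + 102.42 = 463.84 W.
Ideal ⇒ P_in = P_out, so I_p = P_out/V_p = 463.84/240 = 1.93 A.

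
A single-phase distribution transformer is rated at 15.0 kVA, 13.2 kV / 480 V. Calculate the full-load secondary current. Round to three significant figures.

I_s ≈ 31.2 A

I_s = S/V_s = 15000/480 = 31.2 A.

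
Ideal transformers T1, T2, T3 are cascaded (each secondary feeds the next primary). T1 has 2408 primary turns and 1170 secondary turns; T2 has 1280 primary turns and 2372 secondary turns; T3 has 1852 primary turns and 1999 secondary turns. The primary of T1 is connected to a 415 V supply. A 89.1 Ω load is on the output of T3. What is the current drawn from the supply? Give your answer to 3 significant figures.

Secondary of T1: V = 415.00 × 1170/2408 = 201.64 V.
Secondary of T2: V = 201.64 × 2372/1280 = 373.66 V.
Secondary of T3: V = 373.66 × 1999/1852 = 403.32 V.
I_load = 403.32/89.1 = 4.5266 A, so P_out = 403.32 × 4.5266 = 1825.7 W.
All ideal ⇒ P_in = P_out, so I_supply = 1825.7/415 = 4.40 A.

I_supply ≈ 4.40 A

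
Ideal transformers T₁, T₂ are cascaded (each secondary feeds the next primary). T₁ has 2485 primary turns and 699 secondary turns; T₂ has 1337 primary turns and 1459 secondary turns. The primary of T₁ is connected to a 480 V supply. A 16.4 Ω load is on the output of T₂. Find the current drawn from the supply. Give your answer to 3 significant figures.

I_supply ≈ 2.76 A

After T₁: V = 480.00 × 699/2485 = 135.02 V.
After T₂: V = 135.02 × 1459/1337 = 147.34 V.
I_load = 147.34/16.4 = 8.9840 A, so P_out = 147.34 × 8.9840 = 1323.7 W.
All ideal ⇒ P_in = P_out, so I_supply = 1323.7/480 = 2.76 A.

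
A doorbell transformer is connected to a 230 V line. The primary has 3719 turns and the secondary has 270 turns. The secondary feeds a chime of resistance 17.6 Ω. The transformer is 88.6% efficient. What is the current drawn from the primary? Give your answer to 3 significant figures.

V_s = 230 × 270/3719 = 16.698 V.
I_s = V_s/R = 16.698/17.6 = 0.94875 A.
P_out = V_s I_s = 16.698 × 0.94875 = 15.842 W.
P_in = P_out/η = 15.842/0.886 = 17.881 W.
I_p = P_in/V_p = 17.881/230 = 0.0777 A.

I_p ≈ 0.0777 A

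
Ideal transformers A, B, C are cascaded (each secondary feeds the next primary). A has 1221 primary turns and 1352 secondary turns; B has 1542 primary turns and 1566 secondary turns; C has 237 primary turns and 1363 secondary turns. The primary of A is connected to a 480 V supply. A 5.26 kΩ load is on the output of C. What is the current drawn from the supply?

Secondary of A: V = 480.00 × 1352/1221 = 531.50 V.
Secondary of B: V = 531.50 × 1566/1542 = 539.77 V.
Secondary of C: V = 539.77 × 1363/237 = 3104.3 V.
I_load = 3104.3/5260 = 0.59016 A, so P_out = 3104.3 × 0.59016 = 1832.0 W.
All ideal ⇒ P_in = P_out, so I_supply = 1832.0/480 = 3.82 A.

I_supply ≈ 3.82 A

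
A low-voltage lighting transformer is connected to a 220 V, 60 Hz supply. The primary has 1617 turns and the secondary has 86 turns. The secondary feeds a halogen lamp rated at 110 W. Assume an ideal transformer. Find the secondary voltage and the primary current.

V_s ≈ 11.7 V, I_p ≈ 0.500 A

V_s = V_p × N_s/N_p = 220 × 86/1617 = 11.701 V.
I_s = P/V_s = 110/11.701 = 9.4012 A.
I_p = I_s × N_s/N_p = 9.4012 × 86/1617 = 0.500 A.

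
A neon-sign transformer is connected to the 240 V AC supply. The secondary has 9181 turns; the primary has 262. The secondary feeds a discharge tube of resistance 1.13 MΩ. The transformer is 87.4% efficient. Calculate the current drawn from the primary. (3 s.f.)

V_s = 240 × 9181/262 = 8410.1 V.
I_s = V_s/R = 8410.1/(1.13×10^6) = 0.0074425 A.
P_out = V_s I_s = 8410.1 × 0.0074425 = 62.592 W.
P_in = P_out/η = 62.592/0.874 = 71.616 W.
I_p = P_in/V_p = 71.616/240 = 0.298 A.

I_p ≈ 0.298 A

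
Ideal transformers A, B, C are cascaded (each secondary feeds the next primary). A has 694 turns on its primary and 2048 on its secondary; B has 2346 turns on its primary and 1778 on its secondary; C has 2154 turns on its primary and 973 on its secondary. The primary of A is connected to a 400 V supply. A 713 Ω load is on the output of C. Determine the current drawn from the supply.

Secondary of A: V = 400.00 × 2048/694 = 1180.4 V.
Secondary of B: V = 1180.4 × 1778/2346 = 894.61 V.
Secondary of C: V = 894.61 × 973/2154 = 404.11 V.
I_load = 404.11/713 = 0.56678 A, so P_out = 404.11 × 0.56678 = 229.04 W.
All ideal ⇒ P_in = P_out, so I_supply = 229.04/400 = 0.573 A.

I_supply ≈ 0.573 A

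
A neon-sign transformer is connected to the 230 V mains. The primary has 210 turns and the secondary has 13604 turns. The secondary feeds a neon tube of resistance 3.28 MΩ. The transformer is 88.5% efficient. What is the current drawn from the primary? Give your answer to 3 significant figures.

V_s = 230 × 13604/210 = 14900 V.
I_s = V_s/R = 14900/(3.28×10^6) = 0.0045426 A.
P_out = V_s I_s = 14900 × 0.0045426 = 67.683 W.
P_in = P_out/η = 67.683/0.885 = 76.477 W.
I_p = P_in/V_p = 76.477/230 = 0.333 A.

I_p ≈ 0.333 A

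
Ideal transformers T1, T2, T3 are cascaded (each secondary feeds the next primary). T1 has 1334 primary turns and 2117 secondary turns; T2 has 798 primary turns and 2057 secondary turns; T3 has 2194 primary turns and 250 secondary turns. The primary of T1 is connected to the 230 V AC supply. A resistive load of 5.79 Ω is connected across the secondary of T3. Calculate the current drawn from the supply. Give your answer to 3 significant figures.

I_supply ≈ 8.63 A

After T1: V = 230.00 × 2117/1334 = 365.00 V.
After T2: V = 365.00 × 2057/798 = 940.86 V.
After T3: V = 940.86 × 250/2194 = 107.21 V.
I_load = 107.21/5.79 = 18.516 A, so P_out = 107.21 × 18.516 = 1985.1 W.
All ideal ⇒ P_in = P_out, so I_supply = 1985.1/230 = 8.63 A.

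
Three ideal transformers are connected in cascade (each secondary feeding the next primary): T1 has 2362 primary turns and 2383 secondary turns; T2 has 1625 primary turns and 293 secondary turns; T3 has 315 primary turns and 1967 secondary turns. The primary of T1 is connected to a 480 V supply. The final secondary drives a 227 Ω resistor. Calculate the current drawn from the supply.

Secondary of T1: V = 480.00 × 2383/2362 = 484.27 V.
Secondary of T2: V = 484.27 × 293/1625 = 87.317 V.
Secondary of T3: V = 87.317 × 1967/315 = 545.25 V.
I_load = 545.25/227 = 2.4020 A, so P_out = 545.25 × 2.4020 = 1309.7 W.
All ideal ⇒ P_in = P_out, so I_supply = 1309.7/480 = 2.73 A.

I_supply ≈ 2.73 A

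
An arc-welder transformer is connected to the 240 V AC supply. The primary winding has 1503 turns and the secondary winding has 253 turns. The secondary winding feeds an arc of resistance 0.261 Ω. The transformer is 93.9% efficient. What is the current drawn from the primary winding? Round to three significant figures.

V_s = 240 × 253/1503 = 40.399 V.
I_s = V_s/R = 40.399/0.261 = 154.79 A.
P_out = V_s I_s = 40.399 × 154.79 = 6253.2 W.
P_in = P_out/η = 6253.2/0.939 = 6659.5 W.
I_p = P_in/V_p = 6659.5/240 = 27.7 A.

I_p ≈ 27.7 A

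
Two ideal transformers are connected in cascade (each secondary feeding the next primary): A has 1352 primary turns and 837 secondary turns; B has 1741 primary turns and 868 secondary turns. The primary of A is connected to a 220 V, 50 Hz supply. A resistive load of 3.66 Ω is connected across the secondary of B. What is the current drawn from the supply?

I_supply ≈ 5.73 A

Secondary of A: V = 220.00 × 837/1352 = 136.20 V.
Secondary of B: V = 136.20 × 868/1741 = 67.904 V.
I_load = 67.904/3.66 = 18.553 A, so P_out = 67.904 × 18.553 = 1259.8 W.
All ideal ⇒ P_in = P_out, so I_supply = 1259.8/220 = 5.73 A.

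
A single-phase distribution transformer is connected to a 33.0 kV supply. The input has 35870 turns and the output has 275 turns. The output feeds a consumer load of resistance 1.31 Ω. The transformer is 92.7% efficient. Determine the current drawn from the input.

V_out = 33000 × 275/35870 = 253.00 V.
I_out = V_out/R = 253.00/1.31 = 193.13 A.
P_out = V_out I_out = 253.00 × 193.13 = 48861 W.
P_in = P_out/η = 48861/0.927 = 52708 W.
I_in = P_in/V_in = 52708/33000 = 1.60 A.

I_in ≈ 1.60 A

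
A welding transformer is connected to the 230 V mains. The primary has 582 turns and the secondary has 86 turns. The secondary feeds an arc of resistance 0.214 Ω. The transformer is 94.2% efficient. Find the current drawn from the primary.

V_s = 230 × 86/582 = 33.986 V.
I_s = V_s/R = 33.986/0.214 = 158.81 A.
P_out = V_s I_s = 33.986 × 158.81 = 5397.5 W.
P_in = P_out/η = 5397.5/0.942 = 5729.8 W.
I_p = P_in/V_p = 5729.8/230 = 24.9 A.

I_p ≈ 24.9 A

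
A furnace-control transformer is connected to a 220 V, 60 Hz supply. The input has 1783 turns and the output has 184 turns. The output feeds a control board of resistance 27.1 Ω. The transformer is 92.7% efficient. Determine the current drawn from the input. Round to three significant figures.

V_out = 220 × 184/1783 = 22.703 V.
I_out = V_out/R = 22.703/27.1 = 0.83776 A.
P_out = V_out I_out = 22.703 × 0.83776 = 19.020 W.
P_in = P_out/η = 19.020/0.927 = 20.518 W.
I_in = P_in/V_in = 20.518/220 = 0.0933 A.

I_in ≈ 0.0933 A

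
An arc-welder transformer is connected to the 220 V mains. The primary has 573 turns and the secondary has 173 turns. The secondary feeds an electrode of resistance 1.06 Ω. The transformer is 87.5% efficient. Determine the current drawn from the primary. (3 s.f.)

I_p ≈ 21.6 A

V_s = 220 × 173/573 = 66.422 V.
I_s = V_s/R = 66.422/1.06 = 62.663 A.
P_out = V_s I_s = 66.422 × 62.663 = 4162.2 W.
P_in = P_out/η = 4162.2/0.875 = 4756.8 W.
I_p = P_in/V_p = 4756.8/220 = 21.6 A.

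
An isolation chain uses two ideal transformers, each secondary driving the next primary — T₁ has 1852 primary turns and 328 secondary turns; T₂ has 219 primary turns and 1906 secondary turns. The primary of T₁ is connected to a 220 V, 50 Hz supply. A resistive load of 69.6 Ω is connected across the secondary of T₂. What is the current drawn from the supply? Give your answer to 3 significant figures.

I_supply ≈ 7.51 A

Secondary of T₁: V = 220.00 × 328/1852 = 38.963 V.
Secondary of T₂: V = 38.963 × 1906/219 = 339.11 V.
I_load = 339.11/69.6 = 4.8722 A, so P_out = 339.11 × 4.8722 = 1652.2 W.
All ideal ⇒ P_in = P_out, so I_supply = 1652.2/220 = 7.51 A.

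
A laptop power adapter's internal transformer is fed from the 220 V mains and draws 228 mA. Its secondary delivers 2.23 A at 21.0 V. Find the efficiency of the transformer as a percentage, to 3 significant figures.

P_in = 220 × 0.228 = 50.1600 W.
P_out = 21.0 × 2.23 = 46.8300 W.
η = P_out/P_in = 46.8300/50.1600 = 0.934.

η ≈ 93.4%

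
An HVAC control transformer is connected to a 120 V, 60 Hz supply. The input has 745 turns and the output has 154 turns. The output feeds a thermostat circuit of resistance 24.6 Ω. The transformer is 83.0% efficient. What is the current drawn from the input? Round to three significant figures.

V_out = 120 × 154/745 = 24.805 V.
I_out = V_out/R = 24.805/24.6 = 1.0083 A.
P_out = V_out I_out = 24.805 × 1.0083 = 25.012 W.
P_in = P_out/η = 25.012/0.830 = 30.135 W.
I_in = P_in/V_in = 30.135/120 = 0.251 A.

I_in ≈ 0.251 A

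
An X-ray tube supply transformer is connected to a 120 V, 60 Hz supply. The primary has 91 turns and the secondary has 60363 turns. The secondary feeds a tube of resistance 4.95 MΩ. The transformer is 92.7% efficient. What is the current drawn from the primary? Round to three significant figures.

I_p ≈ 11.5 A

V_s = 120 × 60363/91 = 79600 V.
I_s = V_s/R = 79600/(4.95×10^6) = 0.016081 A.
P_out = V_s I_s = 79600 × 0.016081 = 1280.0 W.
P_in = P_out/η = 1280.0/0.927 = 1380.8 W.
I_p = P_in/V_p = 1380.8/120 = 11.5 A.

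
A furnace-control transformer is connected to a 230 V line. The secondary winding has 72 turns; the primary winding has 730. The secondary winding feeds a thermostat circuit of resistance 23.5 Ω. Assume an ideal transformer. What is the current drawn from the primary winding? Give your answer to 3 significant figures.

I_p ≈ 0.0952 A

V_s = V_p × N_s/N_p = 230 × 72/730 = 22.685 V.
I_s = V_s/R = 22.685/23.5 = 0.96532 A.
For an ideal transformer I_p N_p = I_s N_s, so I_p = 0.96532 × 72/730 = 0.0952 A.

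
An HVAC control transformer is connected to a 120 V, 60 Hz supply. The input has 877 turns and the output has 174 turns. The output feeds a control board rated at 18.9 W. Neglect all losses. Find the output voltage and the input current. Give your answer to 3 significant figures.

V_out ≈ 23.8 V, I_in ≈ 0.158 A

V_out = V_in × N_out/N_in = 120 × 174/877 = 23.808 V.
I_out = P/V_out = 18.9/23.808 = 0.79384 A.
I_in = I_out × N_out/N_in = 0.79384 × 174/877 = 0.158 A.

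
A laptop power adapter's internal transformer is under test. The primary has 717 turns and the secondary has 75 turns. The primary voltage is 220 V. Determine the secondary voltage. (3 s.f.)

V_s/V_p = N_s/N_p, so V_s = 220 × 75/717 = 23.0 V.

V_s ≈ 23.0 V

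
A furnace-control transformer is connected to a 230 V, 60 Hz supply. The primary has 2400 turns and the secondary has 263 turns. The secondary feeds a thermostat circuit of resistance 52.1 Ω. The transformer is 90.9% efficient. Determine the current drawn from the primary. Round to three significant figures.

V_s = 230 × 263/2400 = 25.204 V.
I_s = V_s/R = 25.204/52.1 = 0.48377 A.
P_out = V_s I_s = 25.204 × 0.48377 = 12.193 W.
P_in = P_out/η = 12.193/0.909 = 13.414 W.
I_p = P_in/V_p = 13.414/230 = 0.0583 A.

I_p ≈ 0.0583 A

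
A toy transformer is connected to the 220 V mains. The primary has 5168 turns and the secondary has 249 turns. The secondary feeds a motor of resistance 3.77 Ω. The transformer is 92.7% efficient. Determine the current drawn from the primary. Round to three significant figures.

V_s = 220 × 249/5168 = 10.600 V.
I_s = V_s/R = 10.600/3.77 = 2.8116 A.
P_out = V_s I_s = 10.600 × 2.8116 = 29.803 W.
P_in = P_out/η = 29.803/0.927 = 32.150 W.
I_p = P_in/V_p = 32.150/220 = 0.146 A.

I_p ≈ 0.146 A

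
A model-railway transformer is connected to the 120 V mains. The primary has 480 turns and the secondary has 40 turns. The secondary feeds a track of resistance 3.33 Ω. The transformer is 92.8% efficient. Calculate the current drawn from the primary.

I_p ≈ 0.270 A

V_s = 120 × 40/480 = 10.000 V.
I_s = V_s/R = 10.000/3.33 = 3.0030 A.
P_out = V_s I_s = 10.000 × 3.0030 = 30.030 W.
P_in = P_out/η = 30.030/0.928 = 32.360 W.
I_p = P_in/V_p = 32.360/120 = 0.270 A.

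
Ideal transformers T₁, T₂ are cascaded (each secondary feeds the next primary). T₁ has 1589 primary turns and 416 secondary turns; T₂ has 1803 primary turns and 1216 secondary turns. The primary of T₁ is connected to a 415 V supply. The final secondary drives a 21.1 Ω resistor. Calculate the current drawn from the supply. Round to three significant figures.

I_supply ≈ 0.613 A

Secondary of T₁: V = 415.00 × 416/1589 = 108.65 V.
Secondary of T₂: V = 108.65 × 1216/1803 = 73.275 V.
I_load = 73.275/21.1 = 3.4727 A, so P_out = 73.275 × 3.4727 = 254.47 W.
All ideal ⇒ P_in = P_out, so I_supply = 254.47/415 = 0.613 A.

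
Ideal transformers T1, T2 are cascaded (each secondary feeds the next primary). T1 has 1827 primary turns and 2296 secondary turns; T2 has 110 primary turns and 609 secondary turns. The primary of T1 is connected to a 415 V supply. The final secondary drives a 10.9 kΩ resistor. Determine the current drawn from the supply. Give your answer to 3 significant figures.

I_supply ≈ 1.84 A

After T1: V = 415.00 × 2296/1827 = 521.53 V.
After T2: V = 521.53 × 609/110 = 2887.4 V.
I_load = 2887.4/10900 = 0.26490 A, so P_out = 2887.4 × 0.26490 = 764.87 W.
All ideal ⇒ P_in = P_out, so I_supply = 764.87/415 = 1.84 A.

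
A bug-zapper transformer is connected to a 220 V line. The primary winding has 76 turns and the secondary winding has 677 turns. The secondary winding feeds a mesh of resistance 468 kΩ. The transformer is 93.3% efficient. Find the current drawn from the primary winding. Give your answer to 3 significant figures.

I_p ≈ 0.0400 A

V_s = 220 × 677/76 = 1959.7 V.
I_s = V_s/R = 1959.7/468000 = 0.0041875 A.
P_out = V_s I_s = 1959.7 × 0.0041875 = 8.2063 W.
P_in = P_out/η = 8.2063/0.933 = 8.7957 W.
I_p = P_in/V_p = 8.7957/220 = 0.0400 A.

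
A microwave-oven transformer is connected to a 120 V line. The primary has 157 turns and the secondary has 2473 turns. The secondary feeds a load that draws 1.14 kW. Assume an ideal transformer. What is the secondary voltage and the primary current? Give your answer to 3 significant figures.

V_s ≈ 1890 V, I_p ≈ 9.50 A

V_s = V_p × N_s/N_p = 120 × 2473/157 = 1890.2 V.
I_s = P/V_s = 1140/1890.2 = 0.60311 A.
I_p = I_s × N_s/N_p = 0.60311 × 2473/157 = 9.50 A.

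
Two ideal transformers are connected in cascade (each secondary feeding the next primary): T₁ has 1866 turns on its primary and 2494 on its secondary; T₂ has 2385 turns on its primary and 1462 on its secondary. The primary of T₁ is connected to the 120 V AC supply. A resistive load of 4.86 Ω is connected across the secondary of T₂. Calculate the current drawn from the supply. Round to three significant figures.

I_supply ≈ 16.6 A

After T₁: V = 120.00 × 2494/1866 = 160.39 V.
After T₂: V = 160.39 × 1462/2385 = 98.316 V.
I_load = 98.316/4.86 = 20.230 A, so P_out = 98.316 × 20.230 = 1988.9 W.
All ideal ⇒ P_in = P_out, so I_supply = 1988.9/120 = 16.6 A.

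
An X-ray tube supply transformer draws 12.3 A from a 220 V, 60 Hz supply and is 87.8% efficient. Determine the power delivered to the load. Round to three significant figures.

P_out ≈ 2380 W

P_in = V_p I_p = 220 × 12.3 = 2706.0 W.
P_out = η P_in = 0.878 × 2706.0 = 2380 W.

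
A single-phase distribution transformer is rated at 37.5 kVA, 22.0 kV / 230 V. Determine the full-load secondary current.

I_s = S/V_s = 37500/230 = 163 A.

I_s ≈ 163 A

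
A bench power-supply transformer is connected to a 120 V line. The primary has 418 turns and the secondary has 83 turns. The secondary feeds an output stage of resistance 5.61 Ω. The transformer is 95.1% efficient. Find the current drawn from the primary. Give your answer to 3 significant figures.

I_p ≈ 0.887 A

V_s = 120 × 83/418 = 23.828 V.
I_s = V_s/R = 23.828/5.61 = 4.2474 A.
P_out = V_s I_s = 23.828 × 4.2474 = 101.21 W.
P_in = P_out/η = 101.21/0.951 = 106.42 W.
I_p = P_in/V_p = 106.42/120 = 0.887 A.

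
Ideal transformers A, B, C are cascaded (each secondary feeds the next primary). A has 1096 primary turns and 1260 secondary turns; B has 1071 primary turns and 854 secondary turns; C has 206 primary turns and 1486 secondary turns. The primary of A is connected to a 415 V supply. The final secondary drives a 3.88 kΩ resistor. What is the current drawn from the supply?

I_supply ≈ 4.68 A

Secondary of A: V = 415.00 × 1260/1096 = 477.10 V.
Secondary of B: V = 477.10 × 854/1071 = 380.43 V.
Secondary of C: V = 380.43 × 1486/206 = 2744.3 V.
I_load = 2744.3/3880 = 0.70729 A, so P_out = 2744.3 × 0.70729 = 1941.0 W.
All ideal ⇒ P_in = P_out, so I_supply = 1941.0/415 = 4.68 A.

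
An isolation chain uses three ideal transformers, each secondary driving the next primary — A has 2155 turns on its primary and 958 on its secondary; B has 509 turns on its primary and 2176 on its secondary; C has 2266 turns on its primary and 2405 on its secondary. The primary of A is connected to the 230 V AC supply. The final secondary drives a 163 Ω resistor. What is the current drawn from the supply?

I_supply ≈ 5.74 A

Secondary of A: V = 230.00 × 958/2155 = 102.25 V.
Secondary of B: V = 102.25 × 2176/509 = 437.11 V.
Secondary of C: V = 437.11 × 2405/2266 = 463.92 V.
I_load = 463.92/163 = 2.8461 A, so P_out = 463.92 × 2.8461 = 1320.4 W.
All ideal ⇒ P_in = P_out, so I_supply = 1320.4/230 = 5.74 A.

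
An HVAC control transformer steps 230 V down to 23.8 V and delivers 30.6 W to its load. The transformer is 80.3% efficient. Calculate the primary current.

P_in = P_out/η = 30.6/0.803 = 38.107 W.
I_p = P_in/V_p = 38.107/230 = 0.166 A.

I_p ≈ 0.166 A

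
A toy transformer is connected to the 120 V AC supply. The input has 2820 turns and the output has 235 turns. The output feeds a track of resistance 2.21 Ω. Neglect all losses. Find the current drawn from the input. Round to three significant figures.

I_in ≈ 0.377 A

V_out = V_in × N_out/N_in = 120 × 235/2820 = 10.000 V.
I_out = V_out/R = 10.000/2.21 = 4.5249 A.
For an ideal transformer I_in N_in = I_out N_out, so I_in = 4.5249 × 235/2820 = 0.377 A.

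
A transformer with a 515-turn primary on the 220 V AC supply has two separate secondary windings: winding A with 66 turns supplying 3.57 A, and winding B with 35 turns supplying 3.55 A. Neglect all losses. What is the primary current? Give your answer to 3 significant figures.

I_p ≈ 0.699 A

V_A = 220 × 66/515 = 28.194 V; V_B = 220 × 35/515 = 14.951 V.
P_out = V_A I_A + V_B I_B = 28.194×3.57 + 14.951×3.55 = 100.65 + 53.078 = 153.73 W.
Ideal ⇒ P_in = P_out, so I_p = P_out/V_p = 153.73/220 = 0.699 A.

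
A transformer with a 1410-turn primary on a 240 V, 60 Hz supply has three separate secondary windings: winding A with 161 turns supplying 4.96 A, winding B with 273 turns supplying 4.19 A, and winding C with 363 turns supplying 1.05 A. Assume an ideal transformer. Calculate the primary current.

V_A = 240 × 161/1410 = 27.404 V; V_B = 240 × 273/1410 = 46.468 V; V_C = 240 × 363/1410 = 61.787 V.
P_out = V_A I_A + V_B I_B + V_C I_C = 27.404×4.96 + 46.468×4.19 + 61.787×1.05 = 135.93 + 194.70 + 64.877 = 395.50 W.
Ideal ⇒ P_in = P_out, so I_p = P_out/V_p = 395.50/240 = 1.65 A.

I_p ≈ 1.65 A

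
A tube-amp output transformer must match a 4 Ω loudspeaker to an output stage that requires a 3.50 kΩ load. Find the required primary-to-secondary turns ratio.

Z_p/Z_s = (N_p/N_s)², so N_p/N_s = √(3500/4) = √875 = 29.6.

N_p/N_s ≈ 29.6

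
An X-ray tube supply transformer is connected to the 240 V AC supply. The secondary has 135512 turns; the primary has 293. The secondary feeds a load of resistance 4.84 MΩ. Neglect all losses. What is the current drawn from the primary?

V_s = V_p × N_s/N_p = 240 × 135512/293 = 111000 V.
I_s = V_s/R = 111000/(4.84×10^6) = 0.022934 A.
For an ideal transformer I_p N_p = I_s N_s, so I_p = 0.022934 × 135512/293 = 10.6 A.

I_p ≈ 10.6 A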